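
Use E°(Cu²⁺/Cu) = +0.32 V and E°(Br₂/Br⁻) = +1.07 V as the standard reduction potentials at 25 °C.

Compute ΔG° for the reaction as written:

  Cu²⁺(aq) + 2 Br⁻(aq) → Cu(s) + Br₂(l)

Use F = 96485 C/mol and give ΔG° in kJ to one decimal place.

As written, Cu²⁺/Cu is reduced (cathode) and Br₂/Br⁻ is oxidised (anode), so E°cell = (+0.32) − (+1.07) = -0.75 V.
Balancing electrons gives n = 2.
ΔG° = −nFE° = −(2)(96485)(-0.75) = 144,728 J = +144.7 kJ.

+144.7 kJ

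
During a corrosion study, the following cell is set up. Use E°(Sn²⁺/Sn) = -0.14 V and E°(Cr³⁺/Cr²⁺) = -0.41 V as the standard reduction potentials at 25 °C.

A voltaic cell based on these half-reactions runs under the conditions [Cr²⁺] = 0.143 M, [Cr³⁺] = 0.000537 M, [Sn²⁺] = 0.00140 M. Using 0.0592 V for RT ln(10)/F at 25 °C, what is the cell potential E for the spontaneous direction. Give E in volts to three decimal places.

Sn²⁺/Sn is the cathode (higher E°), Cr³⁺/Cr²⁺ the anode: E°cell = -0.14 − (-0.41) = +0.27 V, n = 2.
Overall: Sn²⁺(aq) + 2 Cr²⁺(aq) → Sn(s) + 2 Cr³⁺(aq)
Q = [Cr³⁺]^2 / ([Sn²⁺]·[Cr²⁺]^2); log Q = -1.997.
E = E° − (0.0592/n) log Q = +0.27 − (0.0592/2)(-1.997) = +0.329 V.

+0.329 V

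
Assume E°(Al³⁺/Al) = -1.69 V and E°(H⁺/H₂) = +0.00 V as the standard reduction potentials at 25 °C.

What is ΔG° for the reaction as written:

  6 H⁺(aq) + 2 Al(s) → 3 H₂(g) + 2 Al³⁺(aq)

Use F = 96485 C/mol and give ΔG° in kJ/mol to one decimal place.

As written, H⁺/H₂ is reduced (cathode) and Al³⁺/Al is oxidised (anode), so E°cell = (+0.00) − (-1.69) = +1.69 V.
Balancing electrons gives n = 6.
ΔG° = −nFE° = −(6)(96485)(+1.69) = -978,358 J = -978.4 kJ/mol.

-978.4 kJ/mol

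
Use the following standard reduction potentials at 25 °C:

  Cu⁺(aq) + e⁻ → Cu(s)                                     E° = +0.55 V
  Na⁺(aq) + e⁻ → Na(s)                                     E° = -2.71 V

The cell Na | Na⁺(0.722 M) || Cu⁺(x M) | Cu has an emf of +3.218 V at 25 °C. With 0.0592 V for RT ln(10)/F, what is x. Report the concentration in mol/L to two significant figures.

Cu⁺/Cu is the cathode, Na⁺/Na the anode: E°cell = +3.26 V, n = 1.
Overall reaction: Cu⁺(aq) + Na(s) → Cu(s) + Na⁺(aq); Q = [Na⁺]^1/[Cu⁺]^1.
From E = E° − (0.0592/n) log Q: log Q = (E° − E)·n/0.0592 = (+3.26 − (+3.218))·1/0.0592 = 0.7095.
So 1·log[Cu⁺] = 1·log(0.722) − log Q = -0.1415 − (0.7095) = -0.8510; [Cu⁺] = 10^(-0.8510) ≈ 0.14 M.

0.14 M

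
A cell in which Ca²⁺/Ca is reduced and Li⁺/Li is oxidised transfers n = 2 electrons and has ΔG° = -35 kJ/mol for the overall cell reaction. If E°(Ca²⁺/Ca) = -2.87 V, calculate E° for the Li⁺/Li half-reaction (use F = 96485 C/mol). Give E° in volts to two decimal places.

E°cell = −ΔG°/(nF) = −(-35×10³)/((2)(96485)) = +0.181 V.
Since Ca²⁺/Ca is the cathode and Li⁺/Li the anode, E°cell = E°(Ca²⁺/Ca) − E°(Li⁺/Li).
So E°(Li⁺/Li) = E°(Ca²⁺/Ca) − E°cell = (-2.87) − (+0.181) = -3.05 V.

-3.05 V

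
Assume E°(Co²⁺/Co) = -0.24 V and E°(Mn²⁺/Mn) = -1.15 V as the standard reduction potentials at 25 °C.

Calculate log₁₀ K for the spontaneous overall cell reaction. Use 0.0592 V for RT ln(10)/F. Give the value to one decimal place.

30.7

Cathode: Co²⁺/Co; anode: Mn²⁺/Mn. E°cell = +0.91 V, n = 2.
log K = nE°cell / 0.0592 = (2)(+0.91) / 0.0592 = 30.7.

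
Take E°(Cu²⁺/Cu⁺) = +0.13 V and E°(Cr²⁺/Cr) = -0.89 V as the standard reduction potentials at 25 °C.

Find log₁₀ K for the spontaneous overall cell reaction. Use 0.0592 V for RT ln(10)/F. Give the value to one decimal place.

Cathode: Cu²⁺/Cu⁺; anode: Cr²⁺/Cr. E°cell = +1.02 V, n = 2.
log K = nE°cell / 0.0592 = (2)(+1.02) / 0.0592 = 34.5.

34.5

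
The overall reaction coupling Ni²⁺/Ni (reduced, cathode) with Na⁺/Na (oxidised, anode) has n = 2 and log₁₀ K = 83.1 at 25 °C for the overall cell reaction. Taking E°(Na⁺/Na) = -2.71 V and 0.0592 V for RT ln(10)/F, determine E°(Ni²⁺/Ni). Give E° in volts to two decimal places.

-0.25 V

E°cell = (0.0592/n)·log K = (0.0592/2)(83.1) = +2.460 V.
Since Ni²⁺/Ni is the cathode and Na⁺/Na the anode, E°cell = E°(Ni²⁺/Ni) − E°(Na⁺/Na).
So E°(Ni²⁺/Ni) = E°cell + E°(Na⁺/Na) = +2.460 + (-2.71) = -0.25 V.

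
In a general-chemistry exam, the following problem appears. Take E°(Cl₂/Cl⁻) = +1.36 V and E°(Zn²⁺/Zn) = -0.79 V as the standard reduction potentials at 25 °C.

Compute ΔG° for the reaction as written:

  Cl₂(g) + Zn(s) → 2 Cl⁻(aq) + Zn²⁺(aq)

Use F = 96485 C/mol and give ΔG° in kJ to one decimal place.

As written, Cl₂/Cl⁻ is reduced (cathode) and Zn²⁺/Zn is oxidised (anode), so E°cell = (+1.36) − (-0.79) = +2.15 V.
Balancing electrons gives n = 2.
ΔG° = −nFE° = −(2)(96485)(+2.15) = -414,886 J = -414.9 kJ.

-414.9 kJ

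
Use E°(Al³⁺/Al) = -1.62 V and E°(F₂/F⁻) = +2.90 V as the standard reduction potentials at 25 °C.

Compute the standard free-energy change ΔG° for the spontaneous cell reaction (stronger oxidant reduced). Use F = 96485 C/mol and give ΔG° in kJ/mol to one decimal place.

-2616.7 kJ/mol

F₂/F⁻ (E° = +2.90 V) is the cathode; Al³⁺/Al (E° = -1.62 V) is the anode, so E°cell = +4.52 V.
Balancing electrons gives n = 6 (lcm of 2 and 3).
ΔG° = −nFE° = −(6)(96485)(+4.52) = -2,616,673 J = -2616.7 kJ/mol.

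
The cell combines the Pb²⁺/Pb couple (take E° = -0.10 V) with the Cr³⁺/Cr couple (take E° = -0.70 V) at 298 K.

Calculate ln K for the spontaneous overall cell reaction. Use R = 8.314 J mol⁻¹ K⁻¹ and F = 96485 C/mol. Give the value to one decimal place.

Cathode: Pb²⁺/Pb; anode: Cr³⁺/Cr. E°cell = (-0.10) − (-0.70) = +0.60 V, with n = 6.
ΔG° = −nFE° = −RT ln K, so ln K = nFE°/(RT) = (6)(96485)(+0.60) / ((8.314)(298)) = 140.196.

140.2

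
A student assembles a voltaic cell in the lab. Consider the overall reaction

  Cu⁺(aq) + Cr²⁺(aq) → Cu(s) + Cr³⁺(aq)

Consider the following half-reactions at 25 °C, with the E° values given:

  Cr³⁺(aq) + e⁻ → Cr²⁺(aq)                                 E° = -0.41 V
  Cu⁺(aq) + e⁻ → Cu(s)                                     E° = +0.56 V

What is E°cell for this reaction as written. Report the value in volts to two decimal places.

The Cu⁺/Cu couple has the higher reduction potential, so it is the cathode; Cr³⁺/Cr²⁺ is oxidised at the anode.
E°cell = E°(cathode) − E°(anode) = (+0.56) − (-0.41) = +0.97 V.
Since E°cell > 0, the reaction is spontaneous under standard conditions.

+0.97 V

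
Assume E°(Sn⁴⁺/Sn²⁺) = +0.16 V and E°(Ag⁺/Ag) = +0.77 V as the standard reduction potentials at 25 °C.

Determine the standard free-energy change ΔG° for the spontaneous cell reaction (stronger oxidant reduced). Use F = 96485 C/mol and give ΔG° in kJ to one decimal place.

-117.7 kJ

Ag⁺/Ag (E° = +0.77 V) is the cathode; Sn⁴⁺/Sn²⁺ (E° = +0.16 V) is the anode, so E°cell = +0.61 V.
Balancing electrons gives n = 2 (lcm of 1 and 2).
ΔG° = −nFE° = −(2)(96485)(+0.61) = -117,712 J = -117.7 kJ.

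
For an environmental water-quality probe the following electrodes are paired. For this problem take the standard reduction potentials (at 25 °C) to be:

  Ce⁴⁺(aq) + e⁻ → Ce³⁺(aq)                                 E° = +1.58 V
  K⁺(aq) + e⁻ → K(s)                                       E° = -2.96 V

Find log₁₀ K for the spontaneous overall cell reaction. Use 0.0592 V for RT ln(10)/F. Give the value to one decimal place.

Cathode: Ce⁴⁺/Ce³⁺; anode: K⁺/K. E°cell = +4.54 V, n = 1.
log K = nE°cell / 0.0592 = (1)(+4.54) / 0.0592 = 76.7.

76.7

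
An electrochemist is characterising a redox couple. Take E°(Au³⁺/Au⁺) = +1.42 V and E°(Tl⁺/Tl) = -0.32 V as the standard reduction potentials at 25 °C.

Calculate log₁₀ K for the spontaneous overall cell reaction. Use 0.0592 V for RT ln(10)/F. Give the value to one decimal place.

58.8

Cathode: Au³⁺/Au⁺; anode: Tl⁺/Tl. E°cell = +1.74 V, n = 2.
log K = nE°cell / 0.0592 = (2)(+1.74) / 0.0592 = 58.8.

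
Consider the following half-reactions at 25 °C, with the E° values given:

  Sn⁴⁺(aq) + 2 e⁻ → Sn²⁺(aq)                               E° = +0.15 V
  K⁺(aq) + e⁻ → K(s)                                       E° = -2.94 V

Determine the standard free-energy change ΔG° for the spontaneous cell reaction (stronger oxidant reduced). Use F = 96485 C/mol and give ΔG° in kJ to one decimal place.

Sn⁴⁺/Sn²⁺ (E° = +0.15 V) is the cathode; K⁺/K (E° = -2.94 V) is the anode, so E°cell = +3.09 V.
Balancing electrons gives n = 2 (lcm of 2 and 1).
ΔG° = −nFE° = −(2)(96485)(+3.09) = -596,277 J = -596.3 kJ.

-596.3 kJ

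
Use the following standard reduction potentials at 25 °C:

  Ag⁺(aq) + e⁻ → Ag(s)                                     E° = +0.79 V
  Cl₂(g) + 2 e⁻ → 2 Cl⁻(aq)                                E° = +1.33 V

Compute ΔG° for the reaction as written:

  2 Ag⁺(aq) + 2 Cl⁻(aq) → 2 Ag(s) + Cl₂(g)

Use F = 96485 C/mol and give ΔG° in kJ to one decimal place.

+104.2 kJ

As written, Ag⁺/Ag is reduced (cathode) and Cl₂/Cl⁻ is oxidised (anode), so E°cell = (+0.79) − (+1.33) = -0.54 V.
Balancing electrons gives n = 2.
ΔG° = −nFE° = −(2)(96485)(-0.54) = 104,204 J = +104.2 kJ.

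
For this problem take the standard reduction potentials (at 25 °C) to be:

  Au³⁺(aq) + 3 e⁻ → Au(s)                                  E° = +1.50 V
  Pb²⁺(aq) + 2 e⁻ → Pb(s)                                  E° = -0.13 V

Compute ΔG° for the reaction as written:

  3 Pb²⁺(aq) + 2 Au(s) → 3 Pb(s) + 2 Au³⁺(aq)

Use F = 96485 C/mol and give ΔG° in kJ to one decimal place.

As written, Pb²⁺/Pb is reduced (cathode) and Au³⁺/Au is oxidised (anode), so E°cell = (-0.13) − (+1.50) = -1.63 V.
Balancing electrons gives n = 6.
ΔG° = −nFE° = −(6)(96485)(-1.63) = 943,623 J = +943.6 kJ.

+943.6 kJ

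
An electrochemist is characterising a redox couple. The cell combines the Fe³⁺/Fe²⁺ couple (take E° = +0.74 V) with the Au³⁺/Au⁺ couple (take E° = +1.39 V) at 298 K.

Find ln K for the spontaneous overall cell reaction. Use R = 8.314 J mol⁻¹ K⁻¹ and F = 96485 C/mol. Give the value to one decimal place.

50.6

Cathode: Au³⁺/Au⁺; anode: Fe³⁺/Fe²⁺. E°cell = (+1.39) − (+0.74) = +0.65 V, with n = 2.
ΔG° = −nFE° = −RT ln K, so ln K = nFE°/(RT) = (2)(96485)(+0.65) / ((8.314)(298)) = 50.626.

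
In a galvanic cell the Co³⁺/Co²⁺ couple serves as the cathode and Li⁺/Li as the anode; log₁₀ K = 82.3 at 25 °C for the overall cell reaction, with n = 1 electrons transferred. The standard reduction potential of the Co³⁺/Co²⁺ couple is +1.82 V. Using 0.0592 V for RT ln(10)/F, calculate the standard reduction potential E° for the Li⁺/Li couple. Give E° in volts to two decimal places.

-3.05 V

E°cell = (0.0592/n)·log K = (0.0592/1)(82.3) = +4.872 V.
Since Co³⁺/Co²⁺ is the cathode and Li⁺/Li the anode, E°cell = E°(Co³⁺/Co²⁺) − E°(Li⁺/Li).
So E°(Li⁺/Li) = E°(Co³⁺/Co²⁺) − E°cell = (+1.82) − (+4.872) = -3.05 V.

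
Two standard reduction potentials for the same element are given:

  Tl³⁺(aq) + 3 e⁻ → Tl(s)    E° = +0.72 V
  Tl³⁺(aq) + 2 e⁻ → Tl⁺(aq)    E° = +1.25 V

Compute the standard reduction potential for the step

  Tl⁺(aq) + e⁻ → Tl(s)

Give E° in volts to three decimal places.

-0.340 V

Sequential free energies add, so n₃E°₃ = n₁E°₁ + n₂E°₂.
With n₃ = 3, and the known step contributing 2×(+1.25) V, the unknown satisfies 1·E° = 3×(+0.72) − 2×(+1.25) = -0.340.
E° = -0.340 / 1 = -0.340 V.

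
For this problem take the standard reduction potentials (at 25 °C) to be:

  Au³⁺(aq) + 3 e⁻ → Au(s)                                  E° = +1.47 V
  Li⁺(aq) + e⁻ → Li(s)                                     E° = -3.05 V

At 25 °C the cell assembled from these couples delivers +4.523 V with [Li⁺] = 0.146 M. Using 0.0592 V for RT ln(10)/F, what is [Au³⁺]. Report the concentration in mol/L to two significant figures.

0.0044 M

Au³⁺/Au is the cathode, Li⁺/Li the anode: E°cell = +4.52 V, n = 3.
Overall reaction: Au³⁺(aq) + 3 Li(s) → Au(s) + 3 Li⁺(aq); Q = [Li⁺]^3/[Au³⁺]^1.
From E = E° − (0.0592/n) log Q: log Q = (E° − E)·n/0.0592 = (+4.52 − (+4.523))·3/0.0592 = -0.1520.
So 1·log[Au³⁺] = 3·log(0.146) − log Q = -2.5069 − (-0.1520) = -2.3549; [Au³⁺] = 10^(-2.3549) ≈ 0.0044 M.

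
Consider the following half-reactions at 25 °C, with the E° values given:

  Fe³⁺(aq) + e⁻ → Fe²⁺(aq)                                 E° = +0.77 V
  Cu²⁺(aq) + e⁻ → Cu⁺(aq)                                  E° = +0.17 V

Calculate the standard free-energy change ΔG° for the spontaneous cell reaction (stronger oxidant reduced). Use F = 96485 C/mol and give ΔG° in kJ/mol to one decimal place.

-57.9 kJ/mol

Fe³⁺/Fe²⁺ (E° = +0.77 V) is the cathode; Cu²⁺/Cu⁺ (E° = +0.17 V) is the anode, so E°cell = +0.60 V.
Balancing electrons gives n = 1 (lcm of 1 and 1).
ΔG° = −nFE° = −(1)(96485)(+0.60) = -57,891 J = -57.9 kJ/mol.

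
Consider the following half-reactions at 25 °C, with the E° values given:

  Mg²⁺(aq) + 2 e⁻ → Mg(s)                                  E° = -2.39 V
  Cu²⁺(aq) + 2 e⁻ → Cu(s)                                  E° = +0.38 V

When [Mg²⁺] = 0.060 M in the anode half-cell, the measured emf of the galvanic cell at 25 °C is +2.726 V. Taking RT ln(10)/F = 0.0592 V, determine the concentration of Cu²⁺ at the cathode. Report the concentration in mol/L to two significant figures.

Cu²⁺/Cu is the cathode, Mg²⁺/Mg the anode: E°cell = +2.77 V, n = 2.
Overall reaction: Cu²⁺(aq) + Mg(s) → Cu(s) + Mg²⁺(aq); Q = [Mg²⁺]^1/[Cu²⁺]^1.
From E = E° − (0.0592/n) log Q: log Q = (E° − E)·n/0.0592 = (+2.77 − (+2.726))·2/0.0592 = 1.4865.
So 1·log[Cu²⁺] = 1·log(0.06) − log Q = -1.2218 − (1.4865) = -2.7083; [Cu²⁺] = 10^(-2.7083) ≈ 0.0020 M.

0.0020 M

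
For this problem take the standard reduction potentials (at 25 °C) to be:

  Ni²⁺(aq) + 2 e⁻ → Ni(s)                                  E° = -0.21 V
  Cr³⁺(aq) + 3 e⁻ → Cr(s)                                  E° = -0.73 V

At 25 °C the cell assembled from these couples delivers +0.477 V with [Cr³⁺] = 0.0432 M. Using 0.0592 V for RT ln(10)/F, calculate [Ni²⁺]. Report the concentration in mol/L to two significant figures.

Ni²⁺/Ni is the cathode, Cr³⁺/Cr the anode: E°cell = +0.52 V, n = 6.
Overall reaction: 3 Ni²⁺(aq) + 2 Cr(s) → 3 Ni(s) + 2 Cr³⁺(aq); Q = [Cr³⁺]^2/[Ni²⁺]^3.
From E = E° − (0.0592/n) log Q: log Q = (E° − E)·n/0.0592 = (+0.52 − (+0.477))·6/0.0592 = 4.3581.
So 3·log[Ni²⁺] = 2·log(0.0432) − log Q = -2.7290 − (4.3581) = -7.0871; log[Ni²⁺] = -7.0871 / 3 = -2.3624; [Ni²⁺] = 10^(-2.3624) ≈ 0.0043 M.

0.0043 M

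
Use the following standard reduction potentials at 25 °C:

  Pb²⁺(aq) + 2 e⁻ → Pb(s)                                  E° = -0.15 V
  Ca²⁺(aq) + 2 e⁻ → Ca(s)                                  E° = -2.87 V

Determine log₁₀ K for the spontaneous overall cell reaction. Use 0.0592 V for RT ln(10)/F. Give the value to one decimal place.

91.9

Cathode: Pb²⁺/Pb; anode: Ca²⁺/Ca. E°cell = +2.72 V, n = 2.
log K = nE°cell / 0.0592 = (2)(+2.72) / 0.0592 = 91.9.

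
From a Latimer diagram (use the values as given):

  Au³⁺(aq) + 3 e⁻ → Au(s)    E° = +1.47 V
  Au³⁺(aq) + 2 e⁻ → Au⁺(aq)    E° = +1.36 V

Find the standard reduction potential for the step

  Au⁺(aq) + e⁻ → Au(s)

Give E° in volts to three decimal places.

+1.690 V

Sequential free energies add, so n₃E°₃ = n₁E°₁ + n₂E°₂.
With n₃ = 3, and the known step contributing 2×(+1.36) V, the unknown satisfies 1·E° = 3×(+1.47) − 2×(+1.36) = +1.690.
E° = +1.690 / 1 = +1.690 V.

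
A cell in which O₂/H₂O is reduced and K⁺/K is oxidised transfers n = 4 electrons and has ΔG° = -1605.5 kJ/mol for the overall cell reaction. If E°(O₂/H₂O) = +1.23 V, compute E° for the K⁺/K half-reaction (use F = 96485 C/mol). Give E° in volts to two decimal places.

E°cell = −ΔG°/(nF) = −(-1605.5×10³)/((4)(96485)) = +4.160 V.
Since O₂/H₂O is the cathode and K⁺/K the anode, E°cell = E°(O₂/H₂O) − E°(K⁺/K).
So E°(K⁺/K) = E°(O₂/H₂O) − E°cell = (+1.23) − (+4.160) = -2.93 V.

-2.93 V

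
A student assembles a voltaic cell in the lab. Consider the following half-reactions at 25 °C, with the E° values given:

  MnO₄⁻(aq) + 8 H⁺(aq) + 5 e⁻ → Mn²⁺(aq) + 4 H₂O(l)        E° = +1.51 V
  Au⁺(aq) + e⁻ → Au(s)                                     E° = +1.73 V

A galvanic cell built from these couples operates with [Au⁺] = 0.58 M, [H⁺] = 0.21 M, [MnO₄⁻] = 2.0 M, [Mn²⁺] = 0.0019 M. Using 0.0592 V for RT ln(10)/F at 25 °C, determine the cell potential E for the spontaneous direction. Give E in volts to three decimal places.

Au⁺/Au is the cathode (higher E°), MnO₄⁻/Mn²⁺ the anode: E°cell = +1.73 − (+1.51) = +0.22 V, n = 5.
Overall: 5 Au⁺(aq) + Mn²⁺(aq) + 4 H₂O(l) → 5 Au(s) + MnO₄⁻(aq) + 8 H⁺(aq)
Q = [MnO₄⁻]·[H⁺]^8 / ([Au⁺]^5·[Mn²⁺]); log Q = -1.217.
E = E° − (0.0592/n) log Q = +0.22 − (0.0592/5)(-1.217) = +0.234 V.

+0.234 V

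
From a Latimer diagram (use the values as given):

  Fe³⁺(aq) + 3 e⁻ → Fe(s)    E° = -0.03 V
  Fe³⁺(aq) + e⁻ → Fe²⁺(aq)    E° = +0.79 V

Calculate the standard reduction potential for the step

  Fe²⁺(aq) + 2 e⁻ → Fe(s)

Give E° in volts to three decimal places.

-0.440 V

Sequential free energies add, so n₃E°₃ = n₁E°₁ + n₂E°₂.
With n₃ = 3, and the known step contributing 1×(+0.79) V, the unknown satisfies 2·E° = 3×(-0.03) − 1×(+0.79) = -0.880.
E° = -0.880 / 2 = -0.440 V.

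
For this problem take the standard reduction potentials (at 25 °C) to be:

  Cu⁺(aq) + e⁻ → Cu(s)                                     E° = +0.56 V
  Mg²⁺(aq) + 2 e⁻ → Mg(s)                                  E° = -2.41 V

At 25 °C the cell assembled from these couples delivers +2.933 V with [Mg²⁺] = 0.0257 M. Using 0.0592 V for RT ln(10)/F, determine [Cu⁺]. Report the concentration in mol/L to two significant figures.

Cu⁺/Cu is the cathode, Mg²⁺/Mg the anode: E°cell = +2.97 V, n = 2.
Overall reaction: 2 Cu⁺(aq) + Mg(s) → 2 Cu(s) + Mg²⁺(aq); Q = [Mg²⁺]^1/[Cu⁺]^2.
From E = E° − (0.0592/n) log Q: log Q = (E° − E)·n/0.0592 = (+2.97 − (+2.933))·2/0.0592 = 1.2500.
So 2·log[Cu⁺] = 1·log(0.0257) − log Q = -1.5901 − (1.2500) = -2.8401; log[Cu⁺] = -2.8401 / 2 = -1.4201; [Cu⁺] = 10^(-1.4201) ≈ 0.038 M.

0.038 M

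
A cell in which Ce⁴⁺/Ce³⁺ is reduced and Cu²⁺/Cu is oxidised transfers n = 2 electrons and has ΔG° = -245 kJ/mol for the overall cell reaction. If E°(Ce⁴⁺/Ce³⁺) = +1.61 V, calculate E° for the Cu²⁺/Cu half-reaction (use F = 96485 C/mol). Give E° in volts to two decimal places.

E°cell = −ΔG°/(nF) = −(-245×10³)/((2)(96485)) = +1.270 V.
Since Ce⁴⁺/Ce³⁺ is the cathode and Cu²⁺/Cu the anode, E°cell = E°(Ce⁴⁺/Ce³⁺) − E°(Cu²⁺/Cu).
So E°(Cu²⁺/Cu) = E°(Ce⁴⁺/Ce³⁺) − E°cell = (+1.61) − (+1.270) = +0.34 V.

+0.34 V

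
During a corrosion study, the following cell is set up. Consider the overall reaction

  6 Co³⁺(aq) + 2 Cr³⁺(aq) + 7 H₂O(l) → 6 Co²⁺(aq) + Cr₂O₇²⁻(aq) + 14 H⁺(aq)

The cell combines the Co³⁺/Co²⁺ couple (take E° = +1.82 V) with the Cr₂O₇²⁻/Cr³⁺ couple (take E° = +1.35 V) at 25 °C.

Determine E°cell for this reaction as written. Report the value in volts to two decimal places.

+0.47 V

The Co³⁺/Co²⁺ couple has the higher reduction potential, so it is the cathode; Cr₂O₇²⁻/Cr³⁺ is oxidised at the anode.
E°cell = E°(cathode) − E°(anode) = (+1.82) − (+1.35) = +0.47 V.
Since E°cell > 0, the reaction is spontaneous under standard conditions.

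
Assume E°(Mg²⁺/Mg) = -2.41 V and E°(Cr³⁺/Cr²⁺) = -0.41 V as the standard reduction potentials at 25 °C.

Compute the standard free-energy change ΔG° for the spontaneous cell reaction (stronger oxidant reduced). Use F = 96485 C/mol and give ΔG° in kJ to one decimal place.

Cr³⁺/Cr²⁺ (E° = -0.41 V) is the cathode; Mg²⁺/Mg (E° = -2.41 V) is the anode, so E°cell = +2.00 V.
Balancing electrons gives n = 2 (lcm of 1 and 2).
ΔG° = −nFE° = −(2)(96485)(+2.00) = -385,940 J = -385.9 kJ.

-385.9 kJ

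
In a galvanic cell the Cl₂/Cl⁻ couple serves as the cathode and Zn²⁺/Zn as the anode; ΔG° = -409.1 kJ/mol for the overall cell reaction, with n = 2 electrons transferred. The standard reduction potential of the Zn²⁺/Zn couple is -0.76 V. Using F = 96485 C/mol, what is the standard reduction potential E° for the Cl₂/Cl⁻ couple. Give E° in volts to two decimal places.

E°cell = −ΔG°/(nF) = −(-409.1×10³)/((2)(96485)) = +2.120 V.
Since Cl₂/Cl⁻ is the cathode and Zn²⁺/Zn the anode, E°cell = E°(Cl₂/Cl⁻) − E°(Zn²⁺/Zn).
So E°(Cl₂/Cl⁻) = E°cell + E°(Zn²⁺/Zn) = +2.120 + (-0.76) = +1.36 V.

+1.36 V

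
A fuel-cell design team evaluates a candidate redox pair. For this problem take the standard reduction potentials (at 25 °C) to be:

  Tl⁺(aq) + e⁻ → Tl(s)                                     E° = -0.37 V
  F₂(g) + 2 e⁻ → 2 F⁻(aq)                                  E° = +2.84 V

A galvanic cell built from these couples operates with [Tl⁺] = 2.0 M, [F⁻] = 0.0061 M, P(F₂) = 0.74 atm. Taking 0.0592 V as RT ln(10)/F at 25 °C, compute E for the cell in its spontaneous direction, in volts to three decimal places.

+3.319 V

F₂/F⁻ is the cathode (higher E°), Tl⁺/Tl the anode: E°cell = +2.84 − (-0.37) = +3.21 V, n = 2.
Overall: F₂(g) + 2 Tl(s) → 2 F⁻(aq) + 2 Tl⁺(aq)
Q = [F⁻]^2·[Tl⁺]^2 / (P(F₂)); log Q = -3.697.
E = E° − (0.0592/n) log Q = +3.21 − (0.0592/2)(-3.697) = +3.319 V.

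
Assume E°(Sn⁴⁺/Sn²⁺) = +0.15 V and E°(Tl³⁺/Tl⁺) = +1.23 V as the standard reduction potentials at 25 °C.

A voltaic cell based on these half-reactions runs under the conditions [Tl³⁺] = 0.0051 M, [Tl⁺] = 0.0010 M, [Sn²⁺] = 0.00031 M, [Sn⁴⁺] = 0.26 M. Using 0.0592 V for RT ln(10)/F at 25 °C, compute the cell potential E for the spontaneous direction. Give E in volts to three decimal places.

+1.014 V

Tl³⁺/Tl⁺ is the cathode (higher E°), Sn⁴⁺/Sn²⁺ the anode: E°cell = +1.23 − (+0.15) = +1.08 V, n = 2.
Overall: Tl³⁺(aq) + Sn²⁺(aq) → Tl⁺(aq) + Sn⁴⁺(aq)
Q = [Tl⁺]·[Sn⁴⁺] / ([Tl³⁺]·[Sn²⁺]); log Q = 2.216.
E = E° − (0.0592/n) log Q = +1.08 − (0.0592/2)(2.216) = +1.014 V.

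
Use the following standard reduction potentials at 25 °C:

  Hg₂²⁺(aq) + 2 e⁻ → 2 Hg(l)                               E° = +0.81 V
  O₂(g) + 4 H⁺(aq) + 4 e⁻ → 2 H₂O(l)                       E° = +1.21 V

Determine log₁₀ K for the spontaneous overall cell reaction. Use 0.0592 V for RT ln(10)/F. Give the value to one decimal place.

27.0

Cathode: O₂/H₂O; anode: Hg₂²⁺/Hg. E°cell = +0.40 V, n = 4.
log K = nE°cell / 0.0592 = (4)(+0.40) / 0.0592 = 27.0.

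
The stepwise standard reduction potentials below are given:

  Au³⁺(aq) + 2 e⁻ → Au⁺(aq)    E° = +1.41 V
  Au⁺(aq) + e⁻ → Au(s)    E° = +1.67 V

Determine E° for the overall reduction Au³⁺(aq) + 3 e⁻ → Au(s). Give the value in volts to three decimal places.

+1.497 V

Adding the free-energy changes (−nFE°) of the two steps gives −n₃FE°₃ = −n₁FE°₁ − n₂FE°₂.
E°₃ = (2×+1.41 + 1×+1.67) / 3 = (+4.490) / 3 = +1.497 V.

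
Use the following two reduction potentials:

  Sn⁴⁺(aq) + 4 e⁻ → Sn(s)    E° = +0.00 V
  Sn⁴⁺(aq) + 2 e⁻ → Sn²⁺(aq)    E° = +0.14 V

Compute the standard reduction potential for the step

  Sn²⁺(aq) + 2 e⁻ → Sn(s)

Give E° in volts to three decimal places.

-0.140 V

Sequential free energies add, so n₃E°₃ = n₁E°₁ + n₂E°₂.
With n₃ = 4, and the known step contributing 2×(+0.14) V, the unknown satisfies 2·E° = 4×(+0.00) − 2×(+0.14) = -0.280.
E° = -0.280 / 2 = -0.140 V.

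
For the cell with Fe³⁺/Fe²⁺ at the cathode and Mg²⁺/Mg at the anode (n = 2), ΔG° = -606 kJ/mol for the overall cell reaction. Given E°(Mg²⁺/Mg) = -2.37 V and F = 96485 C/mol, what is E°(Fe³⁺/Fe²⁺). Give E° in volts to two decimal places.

+0.77 V

E°cell = −ΔG°/(nF) = −(-606×10³)/((2)(96485)) = +3.140 V.
Since Fe³⁺/Fe²⁺ is the cathode and Mg²⁺/Mg the anode, E°cell = E°(Fe³⁺/Fe²⁺) − E°(Mg²⁺/Mg).
So E°(Fe³⁺/Fe²⁺) = E°cell + E°(Mg²⁺/Mg) = +3.140 + (-2.37) = +0.77 V.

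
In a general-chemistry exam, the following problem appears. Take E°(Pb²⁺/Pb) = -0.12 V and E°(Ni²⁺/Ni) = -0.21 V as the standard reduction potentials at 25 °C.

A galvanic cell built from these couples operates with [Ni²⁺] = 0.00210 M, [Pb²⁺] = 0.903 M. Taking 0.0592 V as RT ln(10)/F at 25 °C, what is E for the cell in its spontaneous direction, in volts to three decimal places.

+0.168 V

Pb²⁺/Pb is the cathode (higher E°), Ni²⁺/Ni the anode: E°cell = -0.12 − (-0.21) = +0.09 V, n = 2.
Overall: Pb²⁺(aq) + Ni(s) → Pb(s) + Ni²⁺(aq)
Q = [Ni²⁺] / ([Pb²⁺]); log Q = -2.633.
E = E° − (0.0592/n) log Q = +0.09 − (0.0592/2)(-2.633) = +0.168 V.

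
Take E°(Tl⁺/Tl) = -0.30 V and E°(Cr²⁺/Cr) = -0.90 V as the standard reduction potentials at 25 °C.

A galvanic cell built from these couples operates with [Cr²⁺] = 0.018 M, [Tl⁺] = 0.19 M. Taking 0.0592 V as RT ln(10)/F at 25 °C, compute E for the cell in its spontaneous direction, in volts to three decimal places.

Tl⁺/Tl is the cathode (higher E°), Cr²⁺/Cr the anode: E°cell = -0.30 − (-0.90) = +0.60 V, n = 2.
Overall: 2 Tl⁺(aq) + Cr(s) → 2 Tl(s) + Cr²⁺(aq)
Q = [Cr²⁺] / ([Tl⁺]^2); log Q = -0.302.
E = E° − (0.0592/n) log Q = +0.60 − (0.0592/2)(-0.302) = +0.609 V.

+0.609 V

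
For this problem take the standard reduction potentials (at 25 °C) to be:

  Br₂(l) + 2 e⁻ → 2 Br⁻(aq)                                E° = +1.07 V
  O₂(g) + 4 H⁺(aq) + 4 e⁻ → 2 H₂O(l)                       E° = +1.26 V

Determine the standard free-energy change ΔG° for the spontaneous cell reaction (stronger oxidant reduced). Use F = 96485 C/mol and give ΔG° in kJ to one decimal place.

O₂/H₂O (E° = +1.26 V) is the cathode; Br₂/Br⁻ (E° = +1.07 V) is the anode, so E°cell = +0.19 V.
Balancing electrons gives n = 4 (lcm of 4 and 2).
ΔG° = −nFE° = −(4)(96485)(+0.19) = -73,329 J = -73.3 kJ.

-73.3 kJ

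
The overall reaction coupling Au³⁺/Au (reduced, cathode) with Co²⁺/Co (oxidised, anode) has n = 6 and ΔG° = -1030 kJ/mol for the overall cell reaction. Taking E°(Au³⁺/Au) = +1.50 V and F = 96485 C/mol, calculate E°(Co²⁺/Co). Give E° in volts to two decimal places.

-0.28 V

E°cell = −ΔG°/(nF) = −(-1030×10³)/((6)(96485)) = +1.779 V.
Since Au³⁺/Au is the cathode and Co²⁺/Co the anode, E°cell = E°(Au³⁺/Au) − E°(Co²⁺/Co).
So E°(Co²⁺/Co) = E°(Au³⁺/Au) − E°cell = (+1.50) − (+1.779) = -0.28 V.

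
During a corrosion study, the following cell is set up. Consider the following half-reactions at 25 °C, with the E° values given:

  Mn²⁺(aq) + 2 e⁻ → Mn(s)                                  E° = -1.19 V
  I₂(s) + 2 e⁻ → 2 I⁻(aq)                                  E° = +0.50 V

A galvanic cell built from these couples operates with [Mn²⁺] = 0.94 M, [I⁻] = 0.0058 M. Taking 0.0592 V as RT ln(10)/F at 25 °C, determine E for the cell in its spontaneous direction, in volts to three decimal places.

+1.823 V

I₂/I⁻ is the cathode (higher E°), Mn²⁺/Mn the anode: E°cell = +0.50 − (-1.19) = +1.69 V, n = 2.
Overall: I₂(s) + Mn(s) → 2 I⁻(aq) + Mn²⁺(aq)
Q = [I⁻]^2·[Mn²⁺]; log Q = -4.500.
E = E° − (0.0592/n) log Q = +1.69 − (0.0592/2)(-4.500) = +1.823 V.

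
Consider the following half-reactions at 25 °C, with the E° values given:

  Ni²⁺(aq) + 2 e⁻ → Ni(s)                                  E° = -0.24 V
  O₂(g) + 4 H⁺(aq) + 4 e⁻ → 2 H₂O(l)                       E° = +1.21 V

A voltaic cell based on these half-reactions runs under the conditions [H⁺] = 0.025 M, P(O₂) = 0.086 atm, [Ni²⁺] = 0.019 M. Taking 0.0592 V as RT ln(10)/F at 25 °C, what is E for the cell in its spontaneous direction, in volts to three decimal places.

+1.390 V

O₂/H₂O is the cathode (higher E°), Ni²⁺/Ni the anode: E°cell = +1.21 − (-0.24) = +1.45 V, n = 4.
Overall: O₂(g) + 4 H⁺(aq) + 2 Ni(s) → 2 H₂O(l) + 2 Ni²⁺(aq)
Q = [Ni²⁺]^2 / (P(O₂)·[H⁺]^4); log Q = 4.031.
E = E° − (0.0592/n) log Q = +1.45 − (0.0592/4)(4.031) = +1.390 V.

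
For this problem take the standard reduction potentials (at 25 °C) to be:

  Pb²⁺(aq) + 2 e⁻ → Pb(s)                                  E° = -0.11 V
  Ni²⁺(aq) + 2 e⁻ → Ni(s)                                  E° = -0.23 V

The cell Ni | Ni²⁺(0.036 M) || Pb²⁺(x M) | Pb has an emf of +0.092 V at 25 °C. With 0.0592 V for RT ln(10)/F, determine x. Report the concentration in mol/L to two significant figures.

0.0041 M

Pb²⁺/Pb is the cathode, Ni²⁺/Ni the anode: E°cell = +0.12 V, n = 2.
Overall reaction: Pb²⁺(aq) + Ni(s) → Pb(s) + Ni²⁺(aq); Q = [Ni²⁺]^1/[Pb²⁺]^1.
From E = E° − (0.0592/n) log Q: log Q = (E° − E)·n/0.0592 = (+0.12 − (+0.092))·2/0.0592 = 0.9459.
So 1·log[Pb²⁺] = 1·log(0.036) − log Q = -1.4437 − (0.9459) = -2.3896; [Pb²⁺] = 10^(-2.3896) ≈ 0.0041 M.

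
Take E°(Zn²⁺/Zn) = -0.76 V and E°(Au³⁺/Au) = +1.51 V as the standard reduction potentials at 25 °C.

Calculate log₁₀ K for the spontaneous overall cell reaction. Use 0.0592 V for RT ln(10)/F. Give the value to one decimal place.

230.1

Cathode: Au³⁺/Au; anode: Zn²⁺/Zn. E°cell = +2.27 V, n = 6.
log K = nE°cell / 0.0592 = (6)(+2.27) / 0.0592 = 230.1.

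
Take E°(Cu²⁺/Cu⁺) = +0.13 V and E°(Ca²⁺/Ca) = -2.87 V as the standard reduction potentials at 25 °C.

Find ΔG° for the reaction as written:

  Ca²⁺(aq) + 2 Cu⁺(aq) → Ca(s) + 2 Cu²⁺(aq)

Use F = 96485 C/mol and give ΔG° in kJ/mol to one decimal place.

As written, Ca²⁺/Ca is reduced (cathode) and Cu²⁺/Cu⁺ is oxidised (anode), so E°cell = (-2.87) − (+0.13) = -3.00 V.
Balancing electrons gives n = 2.
ΔG° = −nFE° = −(2)(96485)(-3.00) = 578,910 J = +578.9 kJ/mol.

+578.9 kJ/mol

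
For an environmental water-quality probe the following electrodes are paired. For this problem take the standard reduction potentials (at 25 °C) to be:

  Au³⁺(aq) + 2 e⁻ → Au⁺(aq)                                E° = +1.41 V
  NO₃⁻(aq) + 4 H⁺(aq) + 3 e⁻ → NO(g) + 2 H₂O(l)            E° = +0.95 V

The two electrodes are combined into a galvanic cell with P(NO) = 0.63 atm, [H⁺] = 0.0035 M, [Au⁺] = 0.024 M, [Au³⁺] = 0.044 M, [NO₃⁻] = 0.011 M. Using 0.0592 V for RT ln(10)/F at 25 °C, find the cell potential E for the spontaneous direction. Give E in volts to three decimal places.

+0.696 V

Au³⁺/Au⁺ is the cathode (higher E°), NO₃⁻/NO the anode: E°cell = +1.41 − (+0.95) = +0.46 V, n = 6.
Overall: 3 Au³⁺(aq) + 2 NO(g) + 4 H₂O(l) → 3 Au⁺(aq) + 2 NO₃⁻(aq) + 8 H⁺(aq)
Q = [Au⁺]^3·[NO₃⁻]^2·[H⁺]^8 / ([Au³⁺]^3·P(NO)^2); log Q = -23.953.
E = E° − (0.0592/n) log Q = +0.46 − (0.0592/6)(-23.953) = +0.696 V.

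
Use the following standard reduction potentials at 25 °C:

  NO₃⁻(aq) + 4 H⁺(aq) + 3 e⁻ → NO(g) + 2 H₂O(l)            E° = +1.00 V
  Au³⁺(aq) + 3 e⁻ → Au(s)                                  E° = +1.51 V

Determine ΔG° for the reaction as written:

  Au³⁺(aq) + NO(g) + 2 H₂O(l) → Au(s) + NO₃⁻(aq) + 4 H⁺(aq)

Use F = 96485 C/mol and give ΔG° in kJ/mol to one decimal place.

As written, Au³⁺/Au is reduced (cathode) and NO₃⁻/NO is oxidised (anode), so E°cell = (+1.51) − (+1.00) = +0.51 V.
Balancing electrons gives n = 3.
ΔG° = −nFE° = −(3)(96485)(+0.51) = -147,622 J = -147.6 kJ/mol.

-147.6 kJ/mol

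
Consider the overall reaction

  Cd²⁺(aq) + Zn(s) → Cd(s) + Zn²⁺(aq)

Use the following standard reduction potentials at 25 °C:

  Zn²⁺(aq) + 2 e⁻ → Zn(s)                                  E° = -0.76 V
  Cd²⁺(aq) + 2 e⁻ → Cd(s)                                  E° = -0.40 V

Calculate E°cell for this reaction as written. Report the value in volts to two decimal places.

The Cd²⁺/Cd couple has the higher reduction potential, so it is the cathode; Zn²⁺/Zn is oxidised at the anode.
E°cell = E°(cathode) − E°(anode) = (-0.40) − (-0.76) = +0.36 V.
Since E°cell > 0, the reaction is spontaneous under standard conditions.

+0.36 V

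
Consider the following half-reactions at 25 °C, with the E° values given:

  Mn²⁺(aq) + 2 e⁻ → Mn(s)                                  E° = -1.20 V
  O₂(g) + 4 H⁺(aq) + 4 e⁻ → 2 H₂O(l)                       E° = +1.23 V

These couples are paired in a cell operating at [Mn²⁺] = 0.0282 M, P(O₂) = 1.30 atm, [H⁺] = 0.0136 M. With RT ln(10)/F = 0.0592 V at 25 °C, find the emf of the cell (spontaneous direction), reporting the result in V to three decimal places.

O₂/H₂O is the cathode (higher E°), Mn²⁺/Mn the anode: E°cell = +1.23 − (-1.20) = +2.43 V, n = 4.
Overall: O₂(g) + 4 H⁺(aq) + 2 Mn(s) → 2 H₂O(l) + 2 Mn²⁺(aq)
Q = [Mn²⁺]^2 / (P(O₂)·[H⁺]^4); log Q = 4.252.
E = E° − (0.0592/n) log Q = +2.43 − (0.0592/4)(4.252) = +2.367 V.

+2.367 V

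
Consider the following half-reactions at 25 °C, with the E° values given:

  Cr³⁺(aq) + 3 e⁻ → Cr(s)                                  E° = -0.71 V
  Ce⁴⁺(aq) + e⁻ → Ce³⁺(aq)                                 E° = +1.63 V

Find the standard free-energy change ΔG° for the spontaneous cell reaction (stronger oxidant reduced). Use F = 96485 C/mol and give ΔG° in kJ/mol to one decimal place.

-677.3 kJ/mol

Ce⁴⁺/Ce³⁺ (E° = +1.63 V) is the cathode; Cr³⁺/Cr (E° = -0.71 V) is the anode, so E°cell = +2.34 V.
Balancing electrons gives n = 3 (lcm of 1 and 3).
ΔG° = −nFE° = −(3)(96485)(+2.34) = -677,325 J = -677.3 kJ/mol.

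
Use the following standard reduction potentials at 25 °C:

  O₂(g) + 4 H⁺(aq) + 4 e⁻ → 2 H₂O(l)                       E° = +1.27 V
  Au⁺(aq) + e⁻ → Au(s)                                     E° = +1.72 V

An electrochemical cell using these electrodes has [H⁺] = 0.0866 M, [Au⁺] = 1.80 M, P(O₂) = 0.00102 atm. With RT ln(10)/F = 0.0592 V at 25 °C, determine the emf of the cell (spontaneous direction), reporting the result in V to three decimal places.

Au⁺/Au is the cathode (higher E°), O₂/H₂O the anode: E°cell = +1.72 − (+1.27) = +0.45 V, n = 4.
Overall: 4 Au⁺(aq) + 2 H₂O(l) → 4 Au(s) + O₂(g) + 4 H⁺(aq)
Q = P(O₂)·[H⁺]^4 / ([Au⁺]^4); log Q = -8.262.
E = E° − (0.0592/n) log Q = +0.45 − (0.0592/4)(-8.262) = +0.572 V.

+0.572 V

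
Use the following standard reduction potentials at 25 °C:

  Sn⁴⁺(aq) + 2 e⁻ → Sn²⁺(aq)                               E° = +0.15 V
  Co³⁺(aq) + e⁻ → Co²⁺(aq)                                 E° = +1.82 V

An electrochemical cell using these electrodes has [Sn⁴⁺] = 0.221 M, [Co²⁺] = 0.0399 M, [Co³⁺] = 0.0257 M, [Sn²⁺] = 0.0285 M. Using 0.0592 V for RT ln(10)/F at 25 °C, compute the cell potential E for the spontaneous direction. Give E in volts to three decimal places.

+1.632 V

Co³⁺/Co²⁺ is the cathode (higher E°), Sn⁴⁺/Sn²⁺ the anode: E°cell = +1.82 − (+0.15) = +1.67 V, n = 2.
Overall: 2 Co³⁺(aq) + Sn²⁺(aq) → 2 Co²⁺(aq) + Sn⁴⁺(aq)
Q = [Co²⁺]^2·[Sn⁴⁺] / ([Co³⁺]^2·[Sn²⁺]); log Q = 1.272.
E = E° − (0.0592/n) log Q = +1.67 − (0.0592/2)(1.272) = +1.632 V.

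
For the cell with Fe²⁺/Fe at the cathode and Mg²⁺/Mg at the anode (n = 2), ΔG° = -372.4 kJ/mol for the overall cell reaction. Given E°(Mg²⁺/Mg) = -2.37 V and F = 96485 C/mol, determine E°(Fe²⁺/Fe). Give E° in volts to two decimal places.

E°cell = −ΔG°/(nF) = −(-372.4×10³)/((2)(96485)) = +1.930 V.
Since Fe²⁺/Fe is the cathode and Mg²⁺/Mg the anode, E°cell = E°(Fe²⁺/Fe) − E°(Mg²⁺/Mg).
So E°(Fe²⁺/Fe) = E°cell + E°(Mg²⁺/Mg) = +1.930 + (-2.37) = -0.44 V.

-0.44 V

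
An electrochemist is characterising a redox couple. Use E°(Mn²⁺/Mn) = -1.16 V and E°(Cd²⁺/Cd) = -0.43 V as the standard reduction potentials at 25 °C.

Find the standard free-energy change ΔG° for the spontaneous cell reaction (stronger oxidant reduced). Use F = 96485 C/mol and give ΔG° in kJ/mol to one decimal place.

-140.9 kJ/mol

Cd²⁺/Cd (E° = -0.43 V) is the cathode; Mn²⁺/Mn (E° = -1.16 V) is the anode, so E°cell = +0.73 V.
Balancing electrons gives n = 2 (lcm of 2 and 2).
ΔG° = −nFE° = −(2)(96485)(+0.73) = -140,868 J = -140.9 kJ/mol.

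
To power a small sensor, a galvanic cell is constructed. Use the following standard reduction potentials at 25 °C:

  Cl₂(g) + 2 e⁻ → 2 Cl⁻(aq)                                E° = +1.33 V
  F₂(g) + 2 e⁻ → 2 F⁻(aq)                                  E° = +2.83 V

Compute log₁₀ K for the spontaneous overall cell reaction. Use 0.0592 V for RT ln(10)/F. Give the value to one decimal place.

Cathode: F₂/F⁻; anode: Cl₂/Cl⁻. E°cell = +1.50 V, n = 2.
log K = nE°cell / 0.0592 = (2)(+1.50) / 0.0592 = 50.7.

50.7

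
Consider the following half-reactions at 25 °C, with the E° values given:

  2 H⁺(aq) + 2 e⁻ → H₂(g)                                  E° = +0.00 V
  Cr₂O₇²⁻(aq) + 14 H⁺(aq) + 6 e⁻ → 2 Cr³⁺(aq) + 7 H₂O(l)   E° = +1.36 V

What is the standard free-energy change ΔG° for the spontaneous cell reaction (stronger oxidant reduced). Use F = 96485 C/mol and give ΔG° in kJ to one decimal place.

Cr₂O₇²⁻/Cr³⁺ (E° = +1.36 V) is the cathode; H⁺/H₂ (E° = +0.00 V) is the anode, so E°cell = +1.36 V.
Balancing electrons gives n = 6 (lcm of 6 and 2).
ΔG° = −nFE° = −(6)(96485)(+1.36) = -787,318 J = -787.3 kJ.

-787.3 kJ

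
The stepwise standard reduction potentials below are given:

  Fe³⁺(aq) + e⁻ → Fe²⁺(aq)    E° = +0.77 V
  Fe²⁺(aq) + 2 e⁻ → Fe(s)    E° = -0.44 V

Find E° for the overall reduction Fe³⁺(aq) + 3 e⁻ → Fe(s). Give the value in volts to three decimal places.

-0.037 V

Since ΔG° = −nFE° is additive over sequential reductions, n₃E°₃ = n₁E°₁ + n₂E°₂.
E°₃ = (1×+0.77 + 2×-0.44) / 3 = (-0.110) / 3 = -0.037 V.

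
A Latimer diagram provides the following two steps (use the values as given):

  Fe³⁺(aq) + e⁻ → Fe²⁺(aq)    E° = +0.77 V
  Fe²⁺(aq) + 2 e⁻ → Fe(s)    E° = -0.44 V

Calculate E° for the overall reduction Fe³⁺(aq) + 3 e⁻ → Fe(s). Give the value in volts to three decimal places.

Standard free energies of sequential steps add: ΔG°₃ = ΔG°₁ + ΔG°₂, so n₃E°₃ = n₁E°₁ + n₂E°₂.
E°₃ = (1×+0.77 + 2×-0.44) / 3 = (-0.110) / 3 = -0.037 V.
Simply averaging or adding the two E° values would be wrong; the electron-weighted sum is required.

-0.037 V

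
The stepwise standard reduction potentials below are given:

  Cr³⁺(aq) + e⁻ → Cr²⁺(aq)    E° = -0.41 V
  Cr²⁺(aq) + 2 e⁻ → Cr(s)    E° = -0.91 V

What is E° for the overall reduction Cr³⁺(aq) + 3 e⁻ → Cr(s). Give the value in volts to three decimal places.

Adding the free-energy changes (−nFE°) of the two steps gives −n₃FE°₃ = −n₁FE°₁ − n₂FE°₂.
E°₃ = (1×-0.41 + 2×-0.91) / 3 = (-2.230) / 3 = -0.743 V.

-0.743 V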